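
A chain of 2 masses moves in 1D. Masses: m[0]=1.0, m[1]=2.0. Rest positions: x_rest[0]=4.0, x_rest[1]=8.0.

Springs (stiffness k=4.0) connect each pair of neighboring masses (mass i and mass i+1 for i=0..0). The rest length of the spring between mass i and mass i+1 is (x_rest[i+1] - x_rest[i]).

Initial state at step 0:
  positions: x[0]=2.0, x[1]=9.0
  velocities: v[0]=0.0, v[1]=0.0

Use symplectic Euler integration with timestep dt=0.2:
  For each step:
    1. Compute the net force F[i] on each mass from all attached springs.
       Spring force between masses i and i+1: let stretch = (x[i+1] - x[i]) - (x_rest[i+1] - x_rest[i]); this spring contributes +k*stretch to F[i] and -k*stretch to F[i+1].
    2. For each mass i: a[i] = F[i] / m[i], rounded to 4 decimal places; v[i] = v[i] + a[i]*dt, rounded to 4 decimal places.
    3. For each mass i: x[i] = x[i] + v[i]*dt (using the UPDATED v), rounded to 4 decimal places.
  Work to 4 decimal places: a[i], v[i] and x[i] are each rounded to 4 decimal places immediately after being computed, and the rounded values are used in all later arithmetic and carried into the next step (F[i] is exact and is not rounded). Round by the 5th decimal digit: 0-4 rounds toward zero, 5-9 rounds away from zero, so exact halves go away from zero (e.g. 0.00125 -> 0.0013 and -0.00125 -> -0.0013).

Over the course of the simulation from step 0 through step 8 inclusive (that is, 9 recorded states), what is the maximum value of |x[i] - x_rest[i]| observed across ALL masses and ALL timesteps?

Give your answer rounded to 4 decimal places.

Answer: 2.0570

Derivation:
Step 0: x=[2.0000 9.0000] v=[0.0000 0.0000]
Step 1: x=[2.4800 8.7600] v=[2.4000 -1.2000]
Step 2: x=[3.3248 8.3376] v=[4.2240 -2.1120]
Step 3: x=[4.3316 7.8342] v=[5.0342 -2.5171]
Step 4: x=[5.2589 7.3706] v=[4.6363 -2.3181]
Step 5: x=[5.8840 7.0580] v=[3.1257 -1.5628]
Step 6: x=[6.0570 6.9715] v=[0.8649 -0.4324]
Step 7: x=[5.7363 7.1319] v=[-1.6035 0.8018]
Step 8: x=[4.9989 7.5006] v=[-3.6870 1.8436]
Max displacement = 2.0570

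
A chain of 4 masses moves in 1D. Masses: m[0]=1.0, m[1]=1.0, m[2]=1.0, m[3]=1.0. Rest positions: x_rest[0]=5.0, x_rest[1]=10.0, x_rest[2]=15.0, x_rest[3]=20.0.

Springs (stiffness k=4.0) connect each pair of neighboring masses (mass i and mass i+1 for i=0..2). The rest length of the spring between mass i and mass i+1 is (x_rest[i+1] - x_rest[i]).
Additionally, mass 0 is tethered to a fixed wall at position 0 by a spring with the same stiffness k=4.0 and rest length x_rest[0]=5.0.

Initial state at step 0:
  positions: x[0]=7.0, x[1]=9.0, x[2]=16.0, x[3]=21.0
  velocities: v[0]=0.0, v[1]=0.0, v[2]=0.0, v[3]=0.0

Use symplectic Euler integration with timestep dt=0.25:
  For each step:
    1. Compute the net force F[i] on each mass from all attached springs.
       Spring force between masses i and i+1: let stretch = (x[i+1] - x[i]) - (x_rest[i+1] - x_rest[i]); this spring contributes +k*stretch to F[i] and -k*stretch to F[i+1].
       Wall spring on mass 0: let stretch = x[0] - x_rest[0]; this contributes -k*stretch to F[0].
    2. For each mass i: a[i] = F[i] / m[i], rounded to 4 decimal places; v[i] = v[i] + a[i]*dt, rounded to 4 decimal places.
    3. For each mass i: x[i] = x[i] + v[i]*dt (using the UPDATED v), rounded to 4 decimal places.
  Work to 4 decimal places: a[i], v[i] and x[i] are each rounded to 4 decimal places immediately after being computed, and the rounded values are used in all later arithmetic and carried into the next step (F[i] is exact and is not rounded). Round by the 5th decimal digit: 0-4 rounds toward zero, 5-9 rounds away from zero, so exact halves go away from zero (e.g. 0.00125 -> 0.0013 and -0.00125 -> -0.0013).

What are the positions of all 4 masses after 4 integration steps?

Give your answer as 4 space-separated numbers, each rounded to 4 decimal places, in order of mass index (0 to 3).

Answer: 4.0156 11.1250 15.9493 20.1407

Derivation:
Step 0: x=[7.0000 9.0000 16.0000 21.0000] v=[0.0000 0.0000 0.0000 0.0000]
Step 1: x=[5.7500 10.2500 15.5000 21.0000] v=[-5.0000 5.0000 -2.0000 0.0000]
Step 2: x=[4.1875 11.6875 15.0625 20.8750] v=[-6.2500 5.7500 -1.7500 -0.5000]
Step 3: x=[3.4531 12.0938 15.2344 20.5469] v=[-2.9375 1.6250 0.6875 -1.3125]
Step 4: x=[4.0156 11.1250 15.9493 20.1407] v=[2.2501 -3.8751 2.8594 -1.6250]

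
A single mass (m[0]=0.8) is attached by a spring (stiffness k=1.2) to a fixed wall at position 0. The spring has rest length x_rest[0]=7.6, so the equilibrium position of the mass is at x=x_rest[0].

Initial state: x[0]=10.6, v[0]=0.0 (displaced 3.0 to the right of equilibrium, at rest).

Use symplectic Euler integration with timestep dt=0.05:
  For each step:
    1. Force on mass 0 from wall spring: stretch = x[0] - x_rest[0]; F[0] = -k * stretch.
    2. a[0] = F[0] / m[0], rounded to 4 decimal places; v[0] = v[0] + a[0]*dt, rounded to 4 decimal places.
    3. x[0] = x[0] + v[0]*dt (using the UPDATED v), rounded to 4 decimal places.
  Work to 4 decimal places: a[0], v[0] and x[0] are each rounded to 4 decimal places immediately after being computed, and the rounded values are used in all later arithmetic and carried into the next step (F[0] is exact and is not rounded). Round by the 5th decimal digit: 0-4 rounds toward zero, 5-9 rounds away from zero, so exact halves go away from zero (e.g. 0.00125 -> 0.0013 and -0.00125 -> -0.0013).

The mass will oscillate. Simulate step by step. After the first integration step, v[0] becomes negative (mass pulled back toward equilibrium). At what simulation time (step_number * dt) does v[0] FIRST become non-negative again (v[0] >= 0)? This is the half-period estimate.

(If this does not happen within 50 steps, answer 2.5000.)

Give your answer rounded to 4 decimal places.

Answer: 2.5000

Derivation:
Step 0: x=[10.6000] v=[0.0000]
Step 1: x=[10.5888] v=[-0.2250]
Step 2: x=[10.5663] v=[-0.4492]
Step 3: x=[10.5327] v=[-0.6717]
Step 4: x=[10.4881] v=[-0.8917]
Step 5: x=[10.4327] v=[-1.1083]
Step 6: x=[10.3667] v=[-1.3208]
Step 7: x=[10.2903] v=[-1.5283]
Step 8: x=[10.2038] v=[-1.7301]
Step 9: x=[10.1075] v=[-1.9254]
Step 10: x=[10.0018] v=[-2.1135]
Step 11: x=[9.8871] v=[-2.2936]
Step 12: x=[9.7638] v=[-2.4651]
Step 13: x=[9.6324] v=[-2.6274]
Step 14: x=[9.4934] v=[-2.7798]
Step 15: x=[9.3473] v=[-2.9218]
Step 16: x=[9.1947] v=[-3.0529]
Step 17: x=[9.0361] v=[-3.1725]
Step 18: x=[8.8721] v=[-3.2802]
Step 19: x=[8.7033] v=[-3.3756]
Step 20: x=[8.5304] v=[-3.4584]
Step 21: x=[8.3540] v=[-3.5282]
Step 22: x=[8.1748] v=[-3.5848]
Step 23: x=[7.9934] v=[-3.6279]
Step 24: x=[7.8105] v=[-3.6574]
Step 25: x=[7.6268] v=[-3.6732]
Step 26: x=[7.4430] v=[-3.6752]
Step 27: x=[7.2598] v=[-3.6634]
Step 28: x=[7.0779] v=[-3.6379]
Step 29: x=[6.8980] v=[-3.5987]
Step 30: x=[6.7207] v=[-3.5461]
Step 31: x=[6.5467] v=[-3.4802]
Step 32: x=[6.3766] v=[-3.4012]
Step 33: x=[6.2111] v=[-3.3094]
Step 34: x=[6.0508] v=[-3.2052]
Step 35: x=[5.8964] v=[-3.0890]
Step 36: x=[5.7483] v=[-2.9612]
Step 37: x=[5.6072] v=[-2.8223]
Step 38: x=[5.4736] v=[-2.6728]
Step 39: x=[5.3479] v=[-2.5133]
Step 40: x=[5.2307] v=[-2.3444]
Step 41: x=[5.1224] v=[-2.1667]
Step 42: x=[5.0234] v=[-1.9809]
Step 43: x=[4.9340] v=[-1.7877]
Step 44: x=[4.8546] v=[-1.5878]
Step 45: x=[4.7855] v=[-1.3819]
Step 46: x=[4.7270] v=[-1.1708]
Step 47: x=[4.6792] v=[-0.9553]
Step 48: x=[4.6424] v=[-0.7362]
Step 49: x=[4.6167] v=[-0.5144]
Step 50: x=[4.6022] v=[-0.2907]
v[0] did not become non-negative within 50 steps; using fallback time=2.5000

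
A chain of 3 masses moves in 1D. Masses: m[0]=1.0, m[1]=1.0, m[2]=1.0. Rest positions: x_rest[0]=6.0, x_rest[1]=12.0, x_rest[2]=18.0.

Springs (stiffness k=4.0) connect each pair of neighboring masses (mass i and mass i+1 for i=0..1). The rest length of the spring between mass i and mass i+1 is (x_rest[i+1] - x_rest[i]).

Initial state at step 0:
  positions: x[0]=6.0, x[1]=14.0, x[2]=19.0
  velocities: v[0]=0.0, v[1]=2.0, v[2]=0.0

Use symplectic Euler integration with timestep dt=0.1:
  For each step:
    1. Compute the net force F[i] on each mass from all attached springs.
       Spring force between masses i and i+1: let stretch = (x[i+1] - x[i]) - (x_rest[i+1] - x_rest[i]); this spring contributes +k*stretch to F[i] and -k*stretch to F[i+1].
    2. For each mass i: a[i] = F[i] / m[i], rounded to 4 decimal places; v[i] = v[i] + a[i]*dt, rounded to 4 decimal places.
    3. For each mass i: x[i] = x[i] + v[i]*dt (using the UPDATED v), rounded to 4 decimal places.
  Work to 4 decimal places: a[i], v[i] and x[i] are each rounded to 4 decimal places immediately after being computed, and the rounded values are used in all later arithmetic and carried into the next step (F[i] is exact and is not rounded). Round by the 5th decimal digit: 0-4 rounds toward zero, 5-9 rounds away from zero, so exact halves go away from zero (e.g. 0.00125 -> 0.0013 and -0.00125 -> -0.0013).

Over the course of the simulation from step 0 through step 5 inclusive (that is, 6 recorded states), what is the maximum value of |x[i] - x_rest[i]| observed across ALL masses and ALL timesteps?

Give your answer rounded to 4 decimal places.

Answer: 2.0800

Derivation:
Step 0: x=[6.0000 14.0000 19.0000] v=[0.0000 2.0000 0.0000]
Step 1: x=[6.0800 14.0800 19.0400] v=[0.8000 0.8000 0.4000]
Step 2: x=[6.2400 14.0384 19.1216] v=[1.6000 -0.4160 0.8160]
Step 3: x=[6.4719 13.8882 19.2399] v=[2.3194 -1.5021 1.1827]
Step 4: x=[6.7605 13.6554 19.3841] v=[2.8859 -2.3279 1.4420]
Step 5: x=[7.0849 13.3760 19.5392] v=[3.2439 -2.7944 1.5505]
Max displacement = 2.0800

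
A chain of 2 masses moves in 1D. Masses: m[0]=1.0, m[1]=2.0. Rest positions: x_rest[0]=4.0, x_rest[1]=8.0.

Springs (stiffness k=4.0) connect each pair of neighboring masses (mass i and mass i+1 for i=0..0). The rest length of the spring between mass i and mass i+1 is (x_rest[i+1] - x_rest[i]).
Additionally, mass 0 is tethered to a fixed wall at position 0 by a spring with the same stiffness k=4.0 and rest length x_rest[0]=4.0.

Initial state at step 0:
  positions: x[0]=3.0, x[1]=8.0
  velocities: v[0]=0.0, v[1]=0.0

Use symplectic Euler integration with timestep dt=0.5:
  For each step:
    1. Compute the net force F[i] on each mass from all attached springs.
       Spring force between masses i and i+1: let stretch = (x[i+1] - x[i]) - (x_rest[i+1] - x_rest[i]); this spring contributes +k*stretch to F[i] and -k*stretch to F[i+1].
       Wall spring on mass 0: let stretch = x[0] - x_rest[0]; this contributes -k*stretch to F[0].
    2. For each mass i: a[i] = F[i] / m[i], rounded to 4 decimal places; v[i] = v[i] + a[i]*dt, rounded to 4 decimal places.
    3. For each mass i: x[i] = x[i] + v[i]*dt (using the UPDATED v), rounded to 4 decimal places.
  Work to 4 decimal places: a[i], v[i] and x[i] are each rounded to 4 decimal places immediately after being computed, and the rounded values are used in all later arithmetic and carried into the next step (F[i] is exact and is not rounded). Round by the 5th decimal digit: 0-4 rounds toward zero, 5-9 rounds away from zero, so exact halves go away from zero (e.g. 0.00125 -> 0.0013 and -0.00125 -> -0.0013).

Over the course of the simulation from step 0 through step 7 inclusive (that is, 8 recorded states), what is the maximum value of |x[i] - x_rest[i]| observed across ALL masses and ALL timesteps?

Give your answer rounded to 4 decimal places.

Step 0: x=[3.0000 8.0000] v=[0.0000 0.0000]
Step 1: x=[5.0000 7.5000] v=[4.0000 -1.0000]
Step 2: x=[4.5000 7.7500] v=[-1.0000 0.5000]
Step 3: x=[2.7500 8.3750] v=[-3.5000 1.2500]
Step 4: x=[3.8750 8.1875] v=[2.2500 -0.3750]
Step 5: x=[5.4375 7.8438] v=[3.1250 -0.6875]
Step 6: x=[3.9688 8.2969] v=[-2.9374 0.9062]
Step 7: x=[2.8594 8.5860] v=[-2.2188 0.5781]
Max displacement = 1.4375

Answer: 1.4375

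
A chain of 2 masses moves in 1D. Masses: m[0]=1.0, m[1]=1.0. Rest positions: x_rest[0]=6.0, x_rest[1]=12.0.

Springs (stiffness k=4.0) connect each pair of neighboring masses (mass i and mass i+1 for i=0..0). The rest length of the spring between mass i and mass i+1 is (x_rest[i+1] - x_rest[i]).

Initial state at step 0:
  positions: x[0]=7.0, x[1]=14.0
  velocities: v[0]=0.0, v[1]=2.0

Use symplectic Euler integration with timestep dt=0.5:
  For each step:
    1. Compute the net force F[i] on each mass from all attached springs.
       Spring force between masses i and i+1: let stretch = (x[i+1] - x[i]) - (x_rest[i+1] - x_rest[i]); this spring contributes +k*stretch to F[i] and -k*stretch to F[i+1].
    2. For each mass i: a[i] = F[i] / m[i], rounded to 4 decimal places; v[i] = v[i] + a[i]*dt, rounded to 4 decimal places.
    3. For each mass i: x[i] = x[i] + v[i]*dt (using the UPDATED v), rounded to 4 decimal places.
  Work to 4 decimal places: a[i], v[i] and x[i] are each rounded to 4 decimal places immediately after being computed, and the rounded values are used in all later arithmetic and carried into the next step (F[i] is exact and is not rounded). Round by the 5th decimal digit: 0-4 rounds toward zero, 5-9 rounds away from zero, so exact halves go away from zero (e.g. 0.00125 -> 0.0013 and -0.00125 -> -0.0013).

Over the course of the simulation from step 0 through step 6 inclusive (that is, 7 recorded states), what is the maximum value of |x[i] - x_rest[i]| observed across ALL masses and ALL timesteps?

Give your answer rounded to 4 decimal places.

Answer: 5.0000

Derivation:
Step 0: x=[7.0000 14.0000] v=[0.0000 2.0000]
Step 1: x=[8.0000 14.0000] v=[2.0000 0.0000]
Step 2: x=[9.0000 14.0000] v=[2.0000 0.0000]
Step 3: x=[9.0000 15.0000] v=[0.0000 2.0000]
Step 4: x=[9.0000 16.0000] v=[0.0000 2.0000]
Step 5: x=[10.0000 16.0000] v=[2.0000 0.0000]
Step 6: x=[11.0000 16.0000] v=[2.0000 0.0000]
Max displacement = 5.0000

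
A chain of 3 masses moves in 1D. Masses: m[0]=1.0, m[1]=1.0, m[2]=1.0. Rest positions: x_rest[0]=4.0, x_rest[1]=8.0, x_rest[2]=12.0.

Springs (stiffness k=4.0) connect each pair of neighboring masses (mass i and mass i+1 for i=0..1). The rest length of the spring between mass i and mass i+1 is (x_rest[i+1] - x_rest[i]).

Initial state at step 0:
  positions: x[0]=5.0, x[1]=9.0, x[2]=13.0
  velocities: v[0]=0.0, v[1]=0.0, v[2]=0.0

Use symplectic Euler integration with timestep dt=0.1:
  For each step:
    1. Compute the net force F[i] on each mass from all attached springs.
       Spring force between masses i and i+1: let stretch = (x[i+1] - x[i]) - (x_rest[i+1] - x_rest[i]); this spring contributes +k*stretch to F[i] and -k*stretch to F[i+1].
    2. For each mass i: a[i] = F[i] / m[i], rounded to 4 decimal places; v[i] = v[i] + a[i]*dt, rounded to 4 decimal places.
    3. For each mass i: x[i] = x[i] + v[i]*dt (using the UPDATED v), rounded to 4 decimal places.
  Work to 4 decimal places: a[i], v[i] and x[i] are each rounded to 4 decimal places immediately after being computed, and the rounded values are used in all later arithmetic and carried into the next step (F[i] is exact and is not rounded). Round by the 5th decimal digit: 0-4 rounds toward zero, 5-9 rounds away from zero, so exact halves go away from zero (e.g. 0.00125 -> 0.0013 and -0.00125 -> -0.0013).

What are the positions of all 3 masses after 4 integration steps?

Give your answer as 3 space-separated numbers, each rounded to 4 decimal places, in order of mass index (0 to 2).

Answer: 5.0000 9.0000 13.0000

Derivation:
Step 0: x=[5.0000 9.0000 13.0000] v=[0.0000 0.0000 0.0000]
Step 1: x=[5.0000 9.0000 13.0000] v=[0.0000 0.0000 0.0000]
Step 2: x=[5.0000 9.0000 13.0000] v=[0.0000 0.0000 0.0000]
Step 3: x=[5.0000 9.0000 13.0000] v=[0.0000 0.0000 0.0000]
Step 4: x=[5.0000 9.0000 13.0000] v=[0.0000 0.0000 0.0000]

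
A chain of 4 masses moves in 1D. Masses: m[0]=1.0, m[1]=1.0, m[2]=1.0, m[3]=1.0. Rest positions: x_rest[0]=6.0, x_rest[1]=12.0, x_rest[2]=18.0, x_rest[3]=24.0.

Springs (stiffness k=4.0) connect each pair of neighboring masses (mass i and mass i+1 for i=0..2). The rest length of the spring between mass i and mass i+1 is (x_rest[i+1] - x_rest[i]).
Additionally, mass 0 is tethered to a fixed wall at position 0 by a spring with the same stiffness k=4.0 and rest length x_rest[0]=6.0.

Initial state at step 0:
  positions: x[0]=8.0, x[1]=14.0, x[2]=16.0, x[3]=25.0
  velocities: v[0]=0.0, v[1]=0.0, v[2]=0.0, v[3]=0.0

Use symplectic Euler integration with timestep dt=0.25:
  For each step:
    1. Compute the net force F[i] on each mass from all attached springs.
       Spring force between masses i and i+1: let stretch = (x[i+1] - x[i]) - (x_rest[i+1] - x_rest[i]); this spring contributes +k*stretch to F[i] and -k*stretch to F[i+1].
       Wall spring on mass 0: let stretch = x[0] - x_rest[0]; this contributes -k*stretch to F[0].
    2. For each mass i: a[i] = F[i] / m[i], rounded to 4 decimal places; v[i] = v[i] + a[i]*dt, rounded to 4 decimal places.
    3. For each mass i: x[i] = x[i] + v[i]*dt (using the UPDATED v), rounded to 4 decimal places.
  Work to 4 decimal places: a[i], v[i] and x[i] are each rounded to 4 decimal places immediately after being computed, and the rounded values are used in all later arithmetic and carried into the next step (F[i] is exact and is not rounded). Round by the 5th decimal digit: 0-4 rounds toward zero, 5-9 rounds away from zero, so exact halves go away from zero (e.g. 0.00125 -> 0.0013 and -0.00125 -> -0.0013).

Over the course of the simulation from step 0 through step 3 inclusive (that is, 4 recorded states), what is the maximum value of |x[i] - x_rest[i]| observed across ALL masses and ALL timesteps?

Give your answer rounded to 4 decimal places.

Answer: 2.9531

Derivation:
Step 0: x=[8.0000 14.0000 16.0000 25.0000] v=[0.0000 0.0000 0.0000 0.0000]
Step 1: x=[7.5000 13.0000 17.7500 24.2500] v=[-2.0000 -4.0000 7.0000 -3.0000]
Step 2: x=[6.5000 11.8125 19.9375 23.3750] v=[-4.0000 -4.7500 8.7500 -3.5000]
Step 3: x=[5.2031 11.3281 20.9531 23.1406] v=[-5.1875 -1.9375 4.0625 -0.9375]
Max displacement = 2.9531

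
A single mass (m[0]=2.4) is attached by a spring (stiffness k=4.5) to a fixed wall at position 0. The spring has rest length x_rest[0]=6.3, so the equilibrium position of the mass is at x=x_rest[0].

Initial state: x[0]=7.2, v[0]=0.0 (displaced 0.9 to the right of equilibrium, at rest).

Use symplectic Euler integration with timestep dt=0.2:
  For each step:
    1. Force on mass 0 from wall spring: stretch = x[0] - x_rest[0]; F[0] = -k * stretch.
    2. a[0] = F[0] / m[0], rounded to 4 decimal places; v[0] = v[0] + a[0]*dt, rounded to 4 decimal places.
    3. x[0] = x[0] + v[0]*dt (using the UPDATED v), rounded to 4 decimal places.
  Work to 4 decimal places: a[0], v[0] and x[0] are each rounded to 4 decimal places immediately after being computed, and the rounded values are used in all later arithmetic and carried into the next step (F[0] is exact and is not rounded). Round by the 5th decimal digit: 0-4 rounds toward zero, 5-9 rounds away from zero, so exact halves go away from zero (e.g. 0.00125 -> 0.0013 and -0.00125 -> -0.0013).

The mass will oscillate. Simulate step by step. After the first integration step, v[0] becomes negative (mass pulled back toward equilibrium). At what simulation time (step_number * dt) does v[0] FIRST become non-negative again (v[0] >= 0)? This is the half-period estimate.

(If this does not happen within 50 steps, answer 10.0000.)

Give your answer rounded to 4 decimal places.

Answer: 2.4000

Derivation:
Step 0: x=[7.2000] v=[0.0000]
Step 1: x=[7.1325] v=[-0.3375]
Step 2: x=[7.0026] v=[-0.6497]
Step 3: x=[6.8200] v=[-0.9132]
Step 4: x=[6.5984] v=[-1.1082]
Step 5: x=[6.3544] v=[-1.2201]
Step 6: x=[6.1063] v=[-1.2405]
Step 7: x=[5.8727] v=[-1.1679]
Step 8: x=[5.6712] v=[-1.0077]
Step 9: x=[5.5168] v=[-0.7719]
Step 10: x=[5.4212] v=[-0.4782]
Step 11: x=[5.3915] v=[-0.1486]
Step 12: x=[5.4299] v=[0.1921]
First v>=0 after going negative at step 12, time=2.4000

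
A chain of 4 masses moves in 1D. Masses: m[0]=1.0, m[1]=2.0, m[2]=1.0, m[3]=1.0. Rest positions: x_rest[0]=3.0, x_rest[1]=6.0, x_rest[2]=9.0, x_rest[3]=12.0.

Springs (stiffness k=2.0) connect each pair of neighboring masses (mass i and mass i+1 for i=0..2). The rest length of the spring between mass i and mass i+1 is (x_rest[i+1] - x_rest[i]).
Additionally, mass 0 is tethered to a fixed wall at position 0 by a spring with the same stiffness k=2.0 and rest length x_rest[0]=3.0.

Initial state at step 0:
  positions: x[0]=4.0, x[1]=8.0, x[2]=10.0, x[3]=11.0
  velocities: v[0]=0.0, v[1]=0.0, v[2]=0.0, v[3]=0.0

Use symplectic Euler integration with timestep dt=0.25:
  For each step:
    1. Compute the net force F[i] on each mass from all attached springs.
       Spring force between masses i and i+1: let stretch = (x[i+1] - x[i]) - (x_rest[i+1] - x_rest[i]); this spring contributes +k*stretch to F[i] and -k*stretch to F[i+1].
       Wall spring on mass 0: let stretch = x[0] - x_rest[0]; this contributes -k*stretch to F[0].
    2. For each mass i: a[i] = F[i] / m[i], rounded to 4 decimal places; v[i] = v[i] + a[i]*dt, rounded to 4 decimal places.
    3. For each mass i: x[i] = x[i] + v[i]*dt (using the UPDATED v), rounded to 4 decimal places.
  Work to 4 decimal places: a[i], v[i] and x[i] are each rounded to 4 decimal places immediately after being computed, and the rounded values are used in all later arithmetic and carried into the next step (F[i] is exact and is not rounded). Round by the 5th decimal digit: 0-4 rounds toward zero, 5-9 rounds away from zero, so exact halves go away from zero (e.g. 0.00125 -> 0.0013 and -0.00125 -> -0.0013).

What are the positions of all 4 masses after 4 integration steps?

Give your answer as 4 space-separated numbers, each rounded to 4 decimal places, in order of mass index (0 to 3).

Step 0: x=[4.0000 8.0000 10.0000 11.0000] v=[0.0000 0.0000 0.0000 0.0000]
Step 1: x=[4.0000 7.8750 9.8750 11.2500] v=[0.0000 -0.5000 -0.5000 1.0000]
Step 2: x=[3.9844 7.6328 9.6719 11.7031] v=[-0.0625 -0.9688 -0.8125 1.8125]
Step 3: x=[3.9268 7.2900 9.4678 12.2773] v=[-0.2305 -1.3711 -0.8165 2.2969]
Step 4: x=[3.7987 6.8731 9.3426 12.8754] v=[-0.5123 -1.6675 -0.5007 2.3922]

Answer: 3.7987 6.8731 9.3426 12.8754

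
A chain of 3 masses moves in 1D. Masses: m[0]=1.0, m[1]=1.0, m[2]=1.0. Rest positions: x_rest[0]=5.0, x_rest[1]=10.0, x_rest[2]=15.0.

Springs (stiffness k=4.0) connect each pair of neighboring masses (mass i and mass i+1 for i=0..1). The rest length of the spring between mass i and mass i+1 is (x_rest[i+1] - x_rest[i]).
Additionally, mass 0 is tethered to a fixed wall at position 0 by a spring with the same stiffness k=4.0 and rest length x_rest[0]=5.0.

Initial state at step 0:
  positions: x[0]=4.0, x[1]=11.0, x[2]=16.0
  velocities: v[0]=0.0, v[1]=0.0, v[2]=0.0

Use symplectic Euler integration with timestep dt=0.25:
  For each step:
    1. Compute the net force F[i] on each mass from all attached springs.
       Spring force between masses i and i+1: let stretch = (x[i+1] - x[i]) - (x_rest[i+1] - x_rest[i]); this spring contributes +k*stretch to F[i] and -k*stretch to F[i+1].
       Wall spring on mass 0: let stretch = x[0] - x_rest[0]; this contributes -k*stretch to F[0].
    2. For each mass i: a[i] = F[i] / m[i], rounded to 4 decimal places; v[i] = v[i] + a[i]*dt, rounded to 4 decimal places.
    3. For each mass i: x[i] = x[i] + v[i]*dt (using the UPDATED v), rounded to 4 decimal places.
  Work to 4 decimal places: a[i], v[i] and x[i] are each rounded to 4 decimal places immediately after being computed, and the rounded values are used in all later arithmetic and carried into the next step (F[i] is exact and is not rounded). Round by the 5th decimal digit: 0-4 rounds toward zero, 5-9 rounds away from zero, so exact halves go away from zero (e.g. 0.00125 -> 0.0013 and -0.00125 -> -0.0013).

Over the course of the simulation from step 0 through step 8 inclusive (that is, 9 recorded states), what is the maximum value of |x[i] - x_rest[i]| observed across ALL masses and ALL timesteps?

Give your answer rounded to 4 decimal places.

Step 0: x=[4.0000 11.0000 16.0000] v=[0.0000 0.0000 0.0000]
Step 1: x=[4.7500 10.5000 16.0000] v=[3.0000 -2.0000 0.0000]
Step 2: x=[5.7500 9.9375 15.8750] v=[4.0000 -2.2500 -0.5000]
Step 3: x=[6.3594 9.8125 15.5156] v=[2.4375 -0.5000 -1.4375]
Step 4: x=[6.2422 10.2500 14.9805] v=[-0.4688 1.7500 -2.1406]
Step 5: x=[5.5664 10.8682 14.5127] v=[-2.7032 2.4727 -1.8711]
Step 6: x=[4.8245 11.0721 14.3838] v=[-2.9678 0.8154 -0.5156]
Step 7: x=[4.4383 10.5420 14.6770] v=[-1.5447 -2.1205 1.1727]
Step 8: x=[4.4685 9.5197 15.1864] v=[0.1207 -4.0892 2.0377]
Max displacement = 1.3594

Answer: 1.3594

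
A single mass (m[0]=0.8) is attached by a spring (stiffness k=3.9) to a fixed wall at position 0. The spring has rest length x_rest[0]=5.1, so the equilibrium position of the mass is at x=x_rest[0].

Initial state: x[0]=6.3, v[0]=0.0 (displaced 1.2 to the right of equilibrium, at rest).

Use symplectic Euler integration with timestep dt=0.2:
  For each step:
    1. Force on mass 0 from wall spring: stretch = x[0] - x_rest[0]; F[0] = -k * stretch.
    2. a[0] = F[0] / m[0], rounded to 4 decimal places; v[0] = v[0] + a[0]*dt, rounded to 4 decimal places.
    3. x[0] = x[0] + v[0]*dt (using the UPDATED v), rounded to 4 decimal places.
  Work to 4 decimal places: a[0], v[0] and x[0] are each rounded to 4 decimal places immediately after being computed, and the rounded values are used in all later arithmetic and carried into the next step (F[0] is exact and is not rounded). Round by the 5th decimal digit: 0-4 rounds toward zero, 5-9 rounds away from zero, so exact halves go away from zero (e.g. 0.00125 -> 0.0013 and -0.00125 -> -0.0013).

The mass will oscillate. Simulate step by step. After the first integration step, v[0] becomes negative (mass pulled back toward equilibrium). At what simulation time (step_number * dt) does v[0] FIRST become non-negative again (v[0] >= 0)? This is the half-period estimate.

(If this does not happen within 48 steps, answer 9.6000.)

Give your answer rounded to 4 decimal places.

Answer: 1.6000

Derivation:
Step 0: x=[6.3000] v=[0.0000]
Step 1: x=[6.0660] v=[-1.1700]
Step 2: x=[5.6436] v=[-2.1119]
Step 3: x=[5.1152] v=[-2.6419]
Step 4: x=[4.5839] v=[-2.6567]
Step 5: x=[4.1532] v=[-2.1535]
Step 6: x=[3.9071] v=[-1.2304]
Step 7: x=[3.8936] v=[-0.0673]
Step 8: x=[4.1154] v=[1.1089]
First v>=0 after going negative at step 8, time=1.6000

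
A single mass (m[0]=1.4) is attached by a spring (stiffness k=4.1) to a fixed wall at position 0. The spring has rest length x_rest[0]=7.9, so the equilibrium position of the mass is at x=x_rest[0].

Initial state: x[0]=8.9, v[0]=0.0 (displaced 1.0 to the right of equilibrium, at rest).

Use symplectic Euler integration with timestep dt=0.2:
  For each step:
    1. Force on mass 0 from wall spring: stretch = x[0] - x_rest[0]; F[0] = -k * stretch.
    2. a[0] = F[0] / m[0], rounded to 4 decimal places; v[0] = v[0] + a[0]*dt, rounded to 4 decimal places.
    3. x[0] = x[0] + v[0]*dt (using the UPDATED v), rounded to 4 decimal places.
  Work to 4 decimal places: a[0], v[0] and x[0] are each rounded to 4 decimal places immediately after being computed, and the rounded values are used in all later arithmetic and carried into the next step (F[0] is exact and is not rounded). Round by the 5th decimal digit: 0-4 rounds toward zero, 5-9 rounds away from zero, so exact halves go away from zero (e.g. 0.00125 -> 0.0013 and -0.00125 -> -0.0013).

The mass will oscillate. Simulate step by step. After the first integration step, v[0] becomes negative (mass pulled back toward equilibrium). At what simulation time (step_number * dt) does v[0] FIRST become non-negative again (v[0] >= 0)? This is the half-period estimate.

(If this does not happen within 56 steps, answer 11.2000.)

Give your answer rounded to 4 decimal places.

Answer: 2.0000

Derivation:
Step 0: x=[8.9000] v=[0.0000]
Step 1: x=[8.7829] v=[-0.5857]
Step 2: x=[8.5623] v=[-1.1028]
Step 3: x=[8.2642] v=[-1.4907]
Step 4: x=[7.9234] v=[-1.7040]
Step 5: x=[7.5799] v=[-1.7177]
Step 6: x=[7.2739] v=[-1.5302]
Step 7: x=[7.0412] v=[-1.1635]
Step 8: x=[6.9091] v=[-0.6605]
Step 9: x=[6.8931] v=[-0.0801]
Step 10: x=[6.9950] v=[0.5097]
First v>=0 after going negative at step 10, time=2.0000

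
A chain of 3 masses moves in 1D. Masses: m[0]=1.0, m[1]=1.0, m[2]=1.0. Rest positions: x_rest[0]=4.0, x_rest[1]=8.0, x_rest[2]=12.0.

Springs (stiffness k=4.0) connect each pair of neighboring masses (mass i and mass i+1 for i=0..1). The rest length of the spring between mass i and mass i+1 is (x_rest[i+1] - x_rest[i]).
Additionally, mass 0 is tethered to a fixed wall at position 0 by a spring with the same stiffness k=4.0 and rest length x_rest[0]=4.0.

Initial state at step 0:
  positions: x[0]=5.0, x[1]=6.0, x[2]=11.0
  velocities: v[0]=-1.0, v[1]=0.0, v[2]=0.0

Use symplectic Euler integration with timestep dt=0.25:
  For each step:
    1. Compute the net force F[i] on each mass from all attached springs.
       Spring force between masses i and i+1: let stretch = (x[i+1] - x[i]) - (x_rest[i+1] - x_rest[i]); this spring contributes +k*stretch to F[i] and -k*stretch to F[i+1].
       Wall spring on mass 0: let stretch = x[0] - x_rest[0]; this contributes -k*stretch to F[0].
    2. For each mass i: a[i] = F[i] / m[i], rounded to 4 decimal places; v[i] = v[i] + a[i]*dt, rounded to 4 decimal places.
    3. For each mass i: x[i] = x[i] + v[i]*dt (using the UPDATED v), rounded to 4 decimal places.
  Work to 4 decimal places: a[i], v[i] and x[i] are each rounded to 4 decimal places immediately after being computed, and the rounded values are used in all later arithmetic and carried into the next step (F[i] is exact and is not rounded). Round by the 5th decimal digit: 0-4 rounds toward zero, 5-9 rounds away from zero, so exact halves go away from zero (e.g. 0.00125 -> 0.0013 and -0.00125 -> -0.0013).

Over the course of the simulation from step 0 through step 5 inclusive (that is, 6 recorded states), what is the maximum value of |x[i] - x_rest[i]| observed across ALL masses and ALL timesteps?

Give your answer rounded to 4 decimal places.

Answer: 2.1562

Derivation:
Step 0: x=[5.0000 6.0000 11.0000] v=[-1.0000 0.0000 0.0000]
Step 1: x=[3.7500 7.0000 10.7500] v=[-5.0000 4.0000 -1.0000]
Step 2: x=[2.3750 8.1250 10.5625] v=[-5.5000 4.5000 -0.7500]
Step 3: x=[1.8438 8.4219 10.7656] v=[-2.1250 1.1875 0.8125]
Step 4: x=[2.4961 7.6602 11.3828] v=[2.6093 -3.0469 2.4688]
Step 5: x=[3.8154 6.5381 12.0694] v=[5.2773 -4.4884 2.7462]
Max displacement = 2.1562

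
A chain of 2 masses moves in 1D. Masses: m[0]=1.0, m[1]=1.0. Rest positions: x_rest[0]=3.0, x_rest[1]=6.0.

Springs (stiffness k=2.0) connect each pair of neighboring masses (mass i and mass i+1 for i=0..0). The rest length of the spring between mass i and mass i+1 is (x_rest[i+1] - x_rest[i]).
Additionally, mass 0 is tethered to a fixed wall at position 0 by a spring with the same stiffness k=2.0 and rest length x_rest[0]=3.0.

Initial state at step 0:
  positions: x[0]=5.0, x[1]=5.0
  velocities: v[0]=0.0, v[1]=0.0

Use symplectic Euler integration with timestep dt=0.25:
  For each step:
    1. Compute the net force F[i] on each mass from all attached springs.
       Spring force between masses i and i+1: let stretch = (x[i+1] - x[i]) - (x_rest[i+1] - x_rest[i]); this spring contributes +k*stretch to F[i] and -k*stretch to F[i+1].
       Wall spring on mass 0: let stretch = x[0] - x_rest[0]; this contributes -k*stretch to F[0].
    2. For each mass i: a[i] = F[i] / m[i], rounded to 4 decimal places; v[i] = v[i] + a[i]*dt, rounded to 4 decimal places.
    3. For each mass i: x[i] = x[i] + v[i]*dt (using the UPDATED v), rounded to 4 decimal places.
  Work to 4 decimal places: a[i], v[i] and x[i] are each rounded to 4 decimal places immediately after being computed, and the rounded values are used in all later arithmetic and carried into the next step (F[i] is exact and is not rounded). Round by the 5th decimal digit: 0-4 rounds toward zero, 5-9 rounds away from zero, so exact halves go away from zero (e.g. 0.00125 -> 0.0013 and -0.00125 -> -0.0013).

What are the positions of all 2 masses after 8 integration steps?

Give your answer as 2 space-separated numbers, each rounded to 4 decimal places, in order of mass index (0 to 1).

Answer: 3.3992 5.6855

Derivation:
Step 0: x=[5.0000 5.0000] v=[0.0000 0.0000]
Step 1: x=[4.3750 5.3750] v=[-2.5000 1.5000]
Step 2: x=[3.3281 6.0000] v=[-4.1875 2.5000]
Step 3: x=[2.1992 6.6660] v=[-4.5156 2.6641]
Step 4: x=[1.3538 7.1487] v=[-3.3818 1.9307]
Step 5: x=[1.0635 7.2820] v=[-1.1613 0.5333]
Step 6: x=[1.4176 7.0130] v=[1.4162 -1.0760]
Step 7: x=[2.2939 6.4196] v=[3.5051 -2.3737]
Step 8: x=[3.3992 5.6855] v=[4.4210 -2.9366]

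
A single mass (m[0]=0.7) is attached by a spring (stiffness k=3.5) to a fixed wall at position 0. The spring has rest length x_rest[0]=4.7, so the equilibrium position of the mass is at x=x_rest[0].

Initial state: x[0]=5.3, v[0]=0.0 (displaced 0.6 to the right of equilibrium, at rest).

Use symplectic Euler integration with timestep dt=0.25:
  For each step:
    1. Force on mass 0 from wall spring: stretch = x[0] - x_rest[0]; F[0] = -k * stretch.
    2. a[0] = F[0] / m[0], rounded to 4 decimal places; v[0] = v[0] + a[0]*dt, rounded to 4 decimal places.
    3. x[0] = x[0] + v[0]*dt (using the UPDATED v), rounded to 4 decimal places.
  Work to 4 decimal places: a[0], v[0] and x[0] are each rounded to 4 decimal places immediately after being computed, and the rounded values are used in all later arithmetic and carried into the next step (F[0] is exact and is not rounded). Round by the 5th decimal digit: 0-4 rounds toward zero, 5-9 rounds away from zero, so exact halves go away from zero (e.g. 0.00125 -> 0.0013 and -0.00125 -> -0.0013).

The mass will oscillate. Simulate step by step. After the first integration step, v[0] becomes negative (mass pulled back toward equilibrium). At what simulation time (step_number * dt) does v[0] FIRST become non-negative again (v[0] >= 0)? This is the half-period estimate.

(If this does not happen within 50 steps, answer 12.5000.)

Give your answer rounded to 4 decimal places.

Answer: 1.5000

Derivation:
Step 0: x=[5.3000] v=[0.0000]
Step 1: x=[5.1125] v=[-0.7500]
Step 2: x=[4.7961] v=[-1.2656]
Step 3: x=[4.4497] v=[-1.3857]
Step 4: x=[4.1815] v=[-1.0728]
Step 5: x=[4.0753] v=[-0.4247]
Step 6: x=[4.1644] v=[0.3562]
First v>=0 after going negative at step 6, time=1.5000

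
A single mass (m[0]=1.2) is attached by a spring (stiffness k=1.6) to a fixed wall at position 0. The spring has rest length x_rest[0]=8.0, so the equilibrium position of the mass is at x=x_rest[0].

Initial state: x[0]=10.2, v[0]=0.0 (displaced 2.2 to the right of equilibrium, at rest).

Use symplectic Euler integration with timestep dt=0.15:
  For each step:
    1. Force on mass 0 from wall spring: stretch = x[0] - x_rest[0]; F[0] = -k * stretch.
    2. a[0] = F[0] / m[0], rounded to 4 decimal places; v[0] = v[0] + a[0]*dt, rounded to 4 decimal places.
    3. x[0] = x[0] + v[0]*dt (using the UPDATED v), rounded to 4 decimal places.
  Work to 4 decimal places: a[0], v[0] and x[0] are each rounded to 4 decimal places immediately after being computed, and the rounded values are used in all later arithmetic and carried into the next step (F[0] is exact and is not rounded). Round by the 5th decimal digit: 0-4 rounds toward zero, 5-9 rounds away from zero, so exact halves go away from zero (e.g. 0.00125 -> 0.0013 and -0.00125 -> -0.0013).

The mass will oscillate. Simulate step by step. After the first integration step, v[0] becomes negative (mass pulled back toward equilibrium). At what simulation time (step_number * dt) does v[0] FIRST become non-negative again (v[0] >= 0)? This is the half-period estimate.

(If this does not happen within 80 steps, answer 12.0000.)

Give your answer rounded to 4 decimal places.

Step 0: x=[10.2000] v=[0.0000]
Step 1: x=[10.1340] v=[-0.4400]
Step 2: x=[10.0040] v=[-0.8668]
Step 3: x=[9.8139] v=[-1.2676]
Step 4: x=[9.5693] v=[-1.6304]
Step 5: x=[9.2777] v=[-1.9443]
Step 6: x=[8.9477] v=[-2.1998]
Step 7: x=[8.5893] v=[-2.3893]
Step 8: x=[8.2132] v=[-2.5072]
Step 9: x=[7.8307] v=[-2.5498]
Step 10: x=[7.4533] v=[-2.5159]
Step 11: x=[7.0923] v=[-2.4066]
Step 12: x=[6.7585] v=[-2.2251]
Step 13: x=[6.4620] v=[-1.9768]
Step 14: x=[6.2116] v=[-1.6692]
Step 15: x=[6.0149] v=[-1.3115]
Step 16: x=[5.8777] v=[-0.9145]
Step 17: x=[5.8042] v=[-0.4900]
Step 18: x=[5.7966] v=[-0.0508]
Step 19: x=[5.8551] v=[0.3899]
First v>=0 after going negative at step 19, time=2.8500

Answer: 2.8500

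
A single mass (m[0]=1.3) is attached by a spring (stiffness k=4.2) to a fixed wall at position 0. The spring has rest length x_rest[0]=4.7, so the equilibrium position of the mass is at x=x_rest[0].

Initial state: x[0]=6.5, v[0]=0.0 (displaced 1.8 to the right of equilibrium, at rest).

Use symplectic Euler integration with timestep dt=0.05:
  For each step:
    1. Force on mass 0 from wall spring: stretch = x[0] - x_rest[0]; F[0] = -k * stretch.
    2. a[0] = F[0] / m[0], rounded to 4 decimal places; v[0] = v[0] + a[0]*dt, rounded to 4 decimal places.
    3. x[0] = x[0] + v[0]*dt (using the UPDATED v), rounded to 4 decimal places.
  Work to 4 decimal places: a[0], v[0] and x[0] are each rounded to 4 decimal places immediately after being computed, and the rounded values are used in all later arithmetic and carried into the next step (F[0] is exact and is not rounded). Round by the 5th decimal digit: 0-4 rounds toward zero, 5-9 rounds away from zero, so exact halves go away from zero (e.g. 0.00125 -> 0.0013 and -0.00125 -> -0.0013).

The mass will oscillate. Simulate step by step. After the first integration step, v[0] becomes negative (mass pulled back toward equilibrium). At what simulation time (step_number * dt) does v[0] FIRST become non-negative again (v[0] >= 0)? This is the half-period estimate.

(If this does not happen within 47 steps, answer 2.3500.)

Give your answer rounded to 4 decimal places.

Answer: 1.7500

Derivation:
Step 0: x=[6.5000] v=[0.0000]
Step 1: x=[6.4855] v=[-0.2908]
Step 2: x=[6.4565] v=[-0.5792]
Step 3: x=[6.4134] v=[-0.8629]
Step 4: x=[6.3564] v=[-1.1397]
Step 5: x=[6.2860] v=[-1.4073]
Step 6: x=[6.2028] v=[-1.6635]
Step 7: x=[6.1075] v=[-1.9063]
Step 8: x=[6.0008] v=[-2.1337]
Step 9: x=[5.8836] v=[-2.3438]
Step 10: x=[5.7569] v=[-2.5350]
Step 11: x=[5.6216] v=[-2.7057]
Step 12: x=[5.4789] v=[-2.8546]
Step 13: x=[5.3299] v=[-2.9804]
Step 14: x=[5.1758] v=[-3.0822]
Step 15: x=[5.0178] v=[-3.1591]
Step 16: x=[4.8573] v=[-3.2104]
Step 17: x=[4.6955] v=[-3.2358]
Step 18: x=[4.5337] v=[-3.2351]
Step 19: x=[4.3733] v=[-3.2082]
Step 20: x=[4.2155] v=[-3.1554]
Step 21: x=[4.0616] v=[-3.0771]
Step 22: x=[3.9129] v=[-2.9740]
Step 23: x=[3.7706] v=[-2.8469]
Step 24: x=[3.6358] v=[-2.6968]
Step 25: x=[3.5096] v=[-2.5249]
Step 26: x=[3.3930] v=[-2.3326]
Step 27: x=[3.2869] v=[-2.1215]
Step 28: x=[3.1922] v=[-1.8932]
Step 29: x=[3.1097] v=[-1.6496]
Step 30: x=[3.0401] v=[-1.3927]
Step 31: x=[2.9839] v=[-1.1246]
Step 32: x=[2.9415] v=[-0.8474]
Step 33: x=[2.9133] v=[-0.5633]
Step 34: x=[2.8996] v=[-0.2747]
Step 35: x=[2.9004] v=[0.0161]
First v>=0 after going negative at step 35, time=1.7500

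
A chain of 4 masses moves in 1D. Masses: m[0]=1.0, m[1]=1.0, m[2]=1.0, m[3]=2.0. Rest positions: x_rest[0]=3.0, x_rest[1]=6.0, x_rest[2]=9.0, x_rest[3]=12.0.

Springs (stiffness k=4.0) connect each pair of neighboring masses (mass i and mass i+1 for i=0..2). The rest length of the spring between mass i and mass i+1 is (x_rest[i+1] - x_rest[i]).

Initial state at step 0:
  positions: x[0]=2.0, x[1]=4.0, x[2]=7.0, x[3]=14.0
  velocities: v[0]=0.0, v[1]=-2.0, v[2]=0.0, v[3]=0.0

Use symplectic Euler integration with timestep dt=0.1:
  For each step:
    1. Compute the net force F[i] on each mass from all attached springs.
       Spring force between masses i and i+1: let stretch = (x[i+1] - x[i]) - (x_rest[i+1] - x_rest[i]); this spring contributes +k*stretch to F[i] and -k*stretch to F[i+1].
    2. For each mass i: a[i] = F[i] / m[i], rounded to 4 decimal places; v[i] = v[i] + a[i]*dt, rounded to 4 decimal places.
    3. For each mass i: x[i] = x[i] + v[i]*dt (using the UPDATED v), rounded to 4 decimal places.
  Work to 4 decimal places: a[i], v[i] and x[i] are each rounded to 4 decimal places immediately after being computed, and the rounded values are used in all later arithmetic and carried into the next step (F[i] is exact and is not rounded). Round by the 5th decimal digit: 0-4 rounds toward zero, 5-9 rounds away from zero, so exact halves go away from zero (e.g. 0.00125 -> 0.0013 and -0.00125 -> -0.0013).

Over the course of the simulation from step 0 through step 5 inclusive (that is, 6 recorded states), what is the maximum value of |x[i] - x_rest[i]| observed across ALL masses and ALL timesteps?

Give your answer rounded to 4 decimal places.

Answer: 2.2905

Derivation:
Step 0: x=[2.0000 4.0000 7.0000 14.0000] v=[0.0000 -2.0000 0.0000 0.0000]
Step 1: x=[1.9600 3.8400 7.1600 13.9200] v=[-0.4000 -1.6000 1.6000 -0.8000]
Step 2: x=[1.8752 3.7376 7.4576 13.7648] v=[-0.8480 -1.0240 2.9760 -1.5520]
Step 3: x=[1.7449 3.7095 7.8587 13.5435] v=[-1.3030 -0.2810 4.0109 -2.2134]
Step 4: x=[1.5732 3.7688 8.3212 13.2685] v=[-1.7172 0.5928 4.6251 -2.7504]
Step 5: x=[1.3693 3.9224 8.7995 12.9545] v=[-2.0390 1.5355 4.7831 -3.1399]
Max displacement = 2.2905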